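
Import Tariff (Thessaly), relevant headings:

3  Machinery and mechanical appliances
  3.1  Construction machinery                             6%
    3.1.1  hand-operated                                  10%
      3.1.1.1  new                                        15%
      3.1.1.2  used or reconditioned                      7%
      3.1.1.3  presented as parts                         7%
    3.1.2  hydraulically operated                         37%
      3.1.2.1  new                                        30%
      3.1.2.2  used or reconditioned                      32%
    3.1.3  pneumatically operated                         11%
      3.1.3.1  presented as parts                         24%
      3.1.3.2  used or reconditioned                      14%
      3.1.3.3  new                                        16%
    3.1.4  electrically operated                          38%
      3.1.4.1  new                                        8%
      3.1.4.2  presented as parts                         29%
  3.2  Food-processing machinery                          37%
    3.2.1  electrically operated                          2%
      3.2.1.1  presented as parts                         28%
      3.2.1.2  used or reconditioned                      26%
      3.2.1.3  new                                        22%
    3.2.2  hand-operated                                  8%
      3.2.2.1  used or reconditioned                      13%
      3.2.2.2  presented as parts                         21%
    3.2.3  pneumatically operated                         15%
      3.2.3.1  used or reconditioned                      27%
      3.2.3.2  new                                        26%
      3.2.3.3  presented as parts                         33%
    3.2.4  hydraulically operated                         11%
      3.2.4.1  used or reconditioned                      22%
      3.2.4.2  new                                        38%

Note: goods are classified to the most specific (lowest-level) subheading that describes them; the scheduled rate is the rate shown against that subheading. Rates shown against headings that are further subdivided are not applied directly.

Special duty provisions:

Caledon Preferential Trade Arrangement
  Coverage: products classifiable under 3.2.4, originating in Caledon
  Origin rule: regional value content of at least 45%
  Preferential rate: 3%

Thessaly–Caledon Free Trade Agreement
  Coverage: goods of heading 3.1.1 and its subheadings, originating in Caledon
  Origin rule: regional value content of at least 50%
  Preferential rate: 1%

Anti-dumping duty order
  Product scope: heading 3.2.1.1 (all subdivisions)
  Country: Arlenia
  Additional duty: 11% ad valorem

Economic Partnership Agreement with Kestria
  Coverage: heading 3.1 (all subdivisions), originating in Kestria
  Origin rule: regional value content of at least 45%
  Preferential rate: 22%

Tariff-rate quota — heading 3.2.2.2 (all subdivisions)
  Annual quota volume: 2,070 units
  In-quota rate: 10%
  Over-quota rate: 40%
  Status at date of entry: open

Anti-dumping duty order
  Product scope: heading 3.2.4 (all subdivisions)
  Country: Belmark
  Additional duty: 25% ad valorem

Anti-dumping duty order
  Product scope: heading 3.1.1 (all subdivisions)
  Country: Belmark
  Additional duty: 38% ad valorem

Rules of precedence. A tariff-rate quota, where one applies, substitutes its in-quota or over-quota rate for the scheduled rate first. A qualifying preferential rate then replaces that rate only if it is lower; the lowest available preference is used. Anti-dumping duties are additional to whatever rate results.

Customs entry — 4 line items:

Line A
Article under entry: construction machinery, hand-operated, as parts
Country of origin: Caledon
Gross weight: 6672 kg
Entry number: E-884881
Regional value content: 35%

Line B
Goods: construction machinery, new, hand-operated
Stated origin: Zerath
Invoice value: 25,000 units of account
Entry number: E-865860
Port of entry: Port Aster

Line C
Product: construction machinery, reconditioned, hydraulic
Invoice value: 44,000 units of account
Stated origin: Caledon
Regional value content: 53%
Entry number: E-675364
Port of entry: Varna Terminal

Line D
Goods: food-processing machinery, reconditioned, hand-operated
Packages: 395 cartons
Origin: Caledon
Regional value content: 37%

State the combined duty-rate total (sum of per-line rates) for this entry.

67%

Line A: construction → 3.1; hand-operated → 3.1.1; as parts → 3.1.1.3. Scheduled 7%. Caledon agreement on 3.2.4: 3.1.1.3 not covered; Caledon agreement on 3.1.1: RVC < 50%. → 7%.
Line B: construction → 3.1; hand-operated → 3.1.1; new → 3.1.1.1. Scheduled 15%. No special measure applies. → 15%.
Line C: construction → 3.1; hydraulic → 3.1.2; reconditioned → 3.1.2.2. Scheduled 32%. Caledon agreement on 3.2.4: 3.1.2.2 not covered; Caledon agreement on 3.1.1: 3.1.2.2 not covered. → 32%.
Line D: food-processing → 3.2; hand-operated → 3.2.2; reconditioned → 3.2.2.1. Scheduled 13%. Caledon agreement on 3.2.4: 3.2.2.1 not covered; Caledon agreement on 3.1.1: 3.2.2.1 not covered. → 13%.
Sum: 7% + 15% + 32% + 13% = 67%.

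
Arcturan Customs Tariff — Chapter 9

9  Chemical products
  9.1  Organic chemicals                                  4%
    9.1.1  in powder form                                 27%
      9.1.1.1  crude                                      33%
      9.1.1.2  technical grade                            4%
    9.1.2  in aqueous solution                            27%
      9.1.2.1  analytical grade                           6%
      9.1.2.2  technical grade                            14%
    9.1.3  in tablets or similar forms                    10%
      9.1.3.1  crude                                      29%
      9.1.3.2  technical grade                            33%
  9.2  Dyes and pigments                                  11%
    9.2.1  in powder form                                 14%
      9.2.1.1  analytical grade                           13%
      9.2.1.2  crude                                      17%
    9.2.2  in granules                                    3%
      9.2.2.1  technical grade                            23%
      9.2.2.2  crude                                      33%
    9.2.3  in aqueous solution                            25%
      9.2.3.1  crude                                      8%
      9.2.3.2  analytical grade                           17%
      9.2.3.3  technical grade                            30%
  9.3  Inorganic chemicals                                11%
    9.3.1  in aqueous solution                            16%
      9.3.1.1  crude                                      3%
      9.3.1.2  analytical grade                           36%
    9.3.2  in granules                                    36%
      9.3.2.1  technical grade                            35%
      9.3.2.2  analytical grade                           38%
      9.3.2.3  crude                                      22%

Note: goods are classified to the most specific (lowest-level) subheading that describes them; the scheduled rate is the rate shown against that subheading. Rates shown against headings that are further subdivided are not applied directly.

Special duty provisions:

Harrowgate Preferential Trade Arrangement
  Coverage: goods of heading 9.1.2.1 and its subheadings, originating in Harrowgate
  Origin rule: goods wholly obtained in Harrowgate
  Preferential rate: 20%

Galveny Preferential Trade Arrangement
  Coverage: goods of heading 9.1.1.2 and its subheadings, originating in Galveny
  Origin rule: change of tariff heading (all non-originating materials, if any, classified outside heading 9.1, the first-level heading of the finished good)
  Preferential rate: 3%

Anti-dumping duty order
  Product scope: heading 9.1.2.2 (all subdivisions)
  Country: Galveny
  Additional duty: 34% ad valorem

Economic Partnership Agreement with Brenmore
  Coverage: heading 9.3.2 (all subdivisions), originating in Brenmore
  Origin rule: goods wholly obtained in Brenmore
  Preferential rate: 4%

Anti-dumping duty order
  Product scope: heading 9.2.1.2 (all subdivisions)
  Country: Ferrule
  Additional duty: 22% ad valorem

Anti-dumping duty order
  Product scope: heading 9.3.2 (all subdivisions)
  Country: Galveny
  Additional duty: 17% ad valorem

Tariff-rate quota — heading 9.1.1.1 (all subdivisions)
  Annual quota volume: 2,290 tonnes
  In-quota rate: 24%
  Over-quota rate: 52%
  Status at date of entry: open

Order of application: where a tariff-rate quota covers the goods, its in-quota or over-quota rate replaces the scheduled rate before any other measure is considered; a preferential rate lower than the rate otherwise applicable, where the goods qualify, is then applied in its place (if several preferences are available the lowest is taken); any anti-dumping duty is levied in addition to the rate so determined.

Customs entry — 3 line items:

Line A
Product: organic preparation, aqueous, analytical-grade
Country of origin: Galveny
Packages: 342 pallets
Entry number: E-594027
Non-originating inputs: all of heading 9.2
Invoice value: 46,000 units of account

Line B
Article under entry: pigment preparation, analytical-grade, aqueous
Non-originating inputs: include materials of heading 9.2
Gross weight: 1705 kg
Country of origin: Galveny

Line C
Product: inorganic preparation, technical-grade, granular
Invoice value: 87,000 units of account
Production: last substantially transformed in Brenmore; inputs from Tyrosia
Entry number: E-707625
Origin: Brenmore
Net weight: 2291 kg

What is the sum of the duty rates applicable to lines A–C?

Line A: organic → 9.1; aqueous → 9.1.2; analytical-grade → 9.1.2.1. Scheduled 6%. Galveny agreement on 9.1.1.2: 9.1.2.1 not covered. → 6%.
Line B: pigment → 9.2; aqueous → 9.2.3; analytical-grade → 9.2.3.2. Scheduled 17%. Galveny agreement on 9.1.1.2: 9.2.3.2 not covered. → 17%.
Line C: inorganic → 9.3; granular → 9.3.2; technical-grade → 9.3.2.1. Scheduled 35%. Brenmore agreement on 9.3.2: not wholly obtained. → 35%.
Sum: 6% + 17% + 35% = 58%.

58%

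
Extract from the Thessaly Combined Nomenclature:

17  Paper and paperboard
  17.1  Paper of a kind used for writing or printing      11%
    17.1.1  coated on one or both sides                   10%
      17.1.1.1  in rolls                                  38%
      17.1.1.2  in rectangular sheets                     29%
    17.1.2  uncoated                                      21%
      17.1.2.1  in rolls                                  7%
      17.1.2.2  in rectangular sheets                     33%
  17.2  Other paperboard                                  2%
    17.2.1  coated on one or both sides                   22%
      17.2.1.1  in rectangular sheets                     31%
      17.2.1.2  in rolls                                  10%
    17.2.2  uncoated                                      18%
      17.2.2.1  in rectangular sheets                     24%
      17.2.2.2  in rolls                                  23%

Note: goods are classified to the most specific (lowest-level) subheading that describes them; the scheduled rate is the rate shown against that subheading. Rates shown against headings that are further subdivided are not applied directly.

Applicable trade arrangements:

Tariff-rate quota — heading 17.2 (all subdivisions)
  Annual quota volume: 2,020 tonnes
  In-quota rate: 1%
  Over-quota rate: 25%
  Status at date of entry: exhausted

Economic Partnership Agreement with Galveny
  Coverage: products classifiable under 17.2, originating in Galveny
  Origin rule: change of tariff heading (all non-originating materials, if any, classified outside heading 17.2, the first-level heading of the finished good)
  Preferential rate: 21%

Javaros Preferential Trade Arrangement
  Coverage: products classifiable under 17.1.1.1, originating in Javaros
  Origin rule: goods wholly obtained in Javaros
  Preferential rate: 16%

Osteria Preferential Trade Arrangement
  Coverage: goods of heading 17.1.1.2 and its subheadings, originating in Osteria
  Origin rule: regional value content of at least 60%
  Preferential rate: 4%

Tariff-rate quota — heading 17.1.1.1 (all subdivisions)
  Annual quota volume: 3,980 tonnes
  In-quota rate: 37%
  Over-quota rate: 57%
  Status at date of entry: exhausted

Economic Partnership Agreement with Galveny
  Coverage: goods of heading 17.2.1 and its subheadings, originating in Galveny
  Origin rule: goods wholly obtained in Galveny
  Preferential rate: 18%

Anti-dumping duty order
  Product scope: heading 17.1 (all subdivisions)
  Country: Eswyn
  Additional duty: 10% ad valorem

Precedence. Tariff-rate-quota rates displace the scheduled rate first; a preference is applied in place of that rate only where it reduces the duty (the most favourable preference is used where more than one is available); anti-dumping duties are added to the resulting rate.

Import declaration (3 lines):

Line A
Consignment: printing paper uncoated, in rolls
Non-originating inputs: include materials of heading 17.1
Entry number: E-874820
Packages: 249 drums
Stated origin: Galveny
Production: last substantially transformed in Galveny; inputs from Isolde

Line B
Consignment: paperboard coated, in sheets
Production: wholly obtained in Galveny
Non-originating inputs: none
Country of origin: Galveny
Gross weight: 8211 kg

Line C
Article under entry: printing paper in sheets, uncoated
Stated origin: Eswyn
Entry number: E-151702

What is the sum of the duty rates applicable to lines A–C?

68%

Line A: printing paper → 17.1; uncoated → 17.1.2; in rolls → 17.1.2.1. Scheduled 7%. Galveny agreement on 17.2: 17.1.2.1 not covered; Galveny agreement on 17.2.1: 17.1.2.1 not covered. → 7%.
Line B: paperboard → 17.2; coated → 17.2.1; in sheets → 17.2.1.1. Scheduled 31%. quota on 17.2 exhausted → over-quota 25%; Galveny agreement on 17.2: CTH met → 21% available; Galveny agreement on 17.2.1: wholly obtained → 18% available; preferential 18%. → 18%.
Line C: printing paper → 17.1; uncoated → 17.1.2; in sheets → 17.1.2.2. Scheduled 33%. anti-dumping (Eswyn, 17.1): +10%; total 33% + 10% = 43%. → 43%.
Sum: 7% + 18% + 43% = 68%.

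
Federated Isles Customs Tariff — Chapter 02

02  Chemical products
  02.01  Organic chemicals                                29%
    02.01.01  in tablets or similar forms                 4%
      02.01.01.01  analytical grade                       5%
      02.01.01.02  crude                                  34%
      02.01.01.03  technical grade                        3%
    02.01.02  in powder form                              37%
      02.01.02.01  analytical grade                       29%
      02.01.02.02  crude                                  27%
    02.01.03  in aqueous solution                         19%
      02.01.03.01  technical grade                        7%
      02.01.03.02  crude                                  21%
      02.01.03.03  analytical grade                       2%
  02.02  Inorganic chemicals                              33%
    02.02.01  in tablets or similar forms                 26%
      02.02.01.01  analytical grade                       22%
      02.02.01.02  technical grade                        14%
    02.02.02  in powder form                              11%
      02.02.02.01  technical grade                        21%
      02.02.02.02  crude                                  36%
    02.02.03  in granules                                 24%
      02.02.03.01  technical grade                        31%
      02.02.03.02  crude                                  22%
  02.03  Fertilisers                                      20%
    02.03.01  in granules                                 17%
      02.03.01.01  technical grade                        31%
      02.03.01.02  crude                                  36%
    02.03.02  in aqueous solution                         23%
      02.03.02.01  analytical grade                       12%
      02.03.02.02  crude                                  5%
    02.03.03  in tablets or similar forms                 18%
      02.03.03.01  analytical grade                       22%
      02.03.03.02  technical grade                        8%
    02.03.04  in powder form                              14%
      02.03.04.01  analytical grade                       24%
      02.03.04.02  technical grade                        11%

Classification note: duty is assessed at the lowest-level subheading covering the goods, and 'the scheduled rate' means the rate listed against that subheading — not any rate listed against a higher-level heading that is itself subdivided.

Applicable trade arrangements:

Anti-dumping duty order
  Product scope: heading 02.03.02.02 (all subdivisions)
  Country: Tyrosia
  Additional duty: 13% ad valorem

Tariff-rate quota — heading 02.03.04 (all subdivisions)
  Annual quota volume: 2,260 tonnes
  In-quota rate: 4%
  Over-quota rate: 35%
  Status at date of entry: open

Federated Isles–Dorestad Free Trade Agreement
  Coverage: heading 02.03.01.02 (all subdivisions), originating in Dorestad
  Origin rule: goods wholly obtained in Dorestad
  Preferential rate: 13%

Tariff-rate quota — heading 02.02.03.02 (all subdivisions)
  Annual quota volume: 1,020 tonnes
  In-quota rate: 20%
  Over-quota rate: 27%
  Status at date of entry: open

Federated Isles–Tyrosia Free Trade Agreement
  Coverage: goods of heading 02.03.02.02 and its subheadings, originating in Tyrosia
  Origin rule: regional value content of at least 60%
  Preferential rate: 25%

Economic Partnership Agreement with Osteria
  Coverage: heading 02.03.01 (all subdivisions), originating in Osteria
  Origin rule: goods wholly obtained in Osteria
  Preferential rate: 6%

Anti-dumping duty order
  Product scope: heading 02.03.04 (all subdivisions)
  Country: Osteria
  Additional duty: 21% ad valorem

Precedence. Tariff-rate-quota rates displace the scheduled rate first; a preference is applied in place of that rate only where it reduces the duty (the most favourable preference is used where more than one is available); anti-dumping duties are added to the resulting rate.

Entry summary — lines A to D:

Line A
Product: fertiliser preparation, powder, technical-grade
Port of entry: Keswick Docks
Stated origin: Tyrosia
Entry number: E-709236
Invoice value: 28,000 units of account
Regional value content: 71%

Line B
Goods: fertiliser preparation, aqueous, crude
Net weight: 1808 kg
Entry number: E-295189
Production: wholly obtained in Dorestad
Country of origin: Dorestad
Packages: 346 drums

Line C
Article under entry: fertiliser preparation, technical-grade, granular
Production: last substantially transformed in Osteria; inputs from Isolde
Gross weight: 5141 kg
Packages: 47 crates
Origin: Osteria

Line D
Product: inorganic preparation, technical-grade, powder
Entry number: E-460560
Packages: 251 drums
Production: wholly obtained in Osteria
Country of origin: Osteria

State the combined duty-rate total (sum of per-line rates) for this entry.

61%

Line A: fertiliser → 02.03; powder → 02.03.04; technical-grade → 02.03.04.02. Scheduled 11%. quota on 02.03.04 open → in-quota 4%; Tyrosia agreement on 02.03.02.02: 02.03.04.02 not covered. → 4%.
Line B: fertiliser → 02.03; aqueous → 02.03.02; crude → 02.03.02.02. Scheduled 5%. Dorestad agreement on 02.03.01.02: 02.03.02.02 not covered. → 5%.
Line C: fertiliser → 02.03; granular → 02.03.01; technical-grade → 02.03.01.01. Scheduled 31%. Osteria agreement on 02.03.01: not wholly obtained. → 31%.
Line D: inorganic → 02.02; powder → 02.02.02; technical-grade → 02.02.02.01. Scheduled 21%. Osteria agreement on 02.03.01: 02.02.02.01 not covered. → 21%.
Sum: 4% + 5% + 31% + 21% = 61%.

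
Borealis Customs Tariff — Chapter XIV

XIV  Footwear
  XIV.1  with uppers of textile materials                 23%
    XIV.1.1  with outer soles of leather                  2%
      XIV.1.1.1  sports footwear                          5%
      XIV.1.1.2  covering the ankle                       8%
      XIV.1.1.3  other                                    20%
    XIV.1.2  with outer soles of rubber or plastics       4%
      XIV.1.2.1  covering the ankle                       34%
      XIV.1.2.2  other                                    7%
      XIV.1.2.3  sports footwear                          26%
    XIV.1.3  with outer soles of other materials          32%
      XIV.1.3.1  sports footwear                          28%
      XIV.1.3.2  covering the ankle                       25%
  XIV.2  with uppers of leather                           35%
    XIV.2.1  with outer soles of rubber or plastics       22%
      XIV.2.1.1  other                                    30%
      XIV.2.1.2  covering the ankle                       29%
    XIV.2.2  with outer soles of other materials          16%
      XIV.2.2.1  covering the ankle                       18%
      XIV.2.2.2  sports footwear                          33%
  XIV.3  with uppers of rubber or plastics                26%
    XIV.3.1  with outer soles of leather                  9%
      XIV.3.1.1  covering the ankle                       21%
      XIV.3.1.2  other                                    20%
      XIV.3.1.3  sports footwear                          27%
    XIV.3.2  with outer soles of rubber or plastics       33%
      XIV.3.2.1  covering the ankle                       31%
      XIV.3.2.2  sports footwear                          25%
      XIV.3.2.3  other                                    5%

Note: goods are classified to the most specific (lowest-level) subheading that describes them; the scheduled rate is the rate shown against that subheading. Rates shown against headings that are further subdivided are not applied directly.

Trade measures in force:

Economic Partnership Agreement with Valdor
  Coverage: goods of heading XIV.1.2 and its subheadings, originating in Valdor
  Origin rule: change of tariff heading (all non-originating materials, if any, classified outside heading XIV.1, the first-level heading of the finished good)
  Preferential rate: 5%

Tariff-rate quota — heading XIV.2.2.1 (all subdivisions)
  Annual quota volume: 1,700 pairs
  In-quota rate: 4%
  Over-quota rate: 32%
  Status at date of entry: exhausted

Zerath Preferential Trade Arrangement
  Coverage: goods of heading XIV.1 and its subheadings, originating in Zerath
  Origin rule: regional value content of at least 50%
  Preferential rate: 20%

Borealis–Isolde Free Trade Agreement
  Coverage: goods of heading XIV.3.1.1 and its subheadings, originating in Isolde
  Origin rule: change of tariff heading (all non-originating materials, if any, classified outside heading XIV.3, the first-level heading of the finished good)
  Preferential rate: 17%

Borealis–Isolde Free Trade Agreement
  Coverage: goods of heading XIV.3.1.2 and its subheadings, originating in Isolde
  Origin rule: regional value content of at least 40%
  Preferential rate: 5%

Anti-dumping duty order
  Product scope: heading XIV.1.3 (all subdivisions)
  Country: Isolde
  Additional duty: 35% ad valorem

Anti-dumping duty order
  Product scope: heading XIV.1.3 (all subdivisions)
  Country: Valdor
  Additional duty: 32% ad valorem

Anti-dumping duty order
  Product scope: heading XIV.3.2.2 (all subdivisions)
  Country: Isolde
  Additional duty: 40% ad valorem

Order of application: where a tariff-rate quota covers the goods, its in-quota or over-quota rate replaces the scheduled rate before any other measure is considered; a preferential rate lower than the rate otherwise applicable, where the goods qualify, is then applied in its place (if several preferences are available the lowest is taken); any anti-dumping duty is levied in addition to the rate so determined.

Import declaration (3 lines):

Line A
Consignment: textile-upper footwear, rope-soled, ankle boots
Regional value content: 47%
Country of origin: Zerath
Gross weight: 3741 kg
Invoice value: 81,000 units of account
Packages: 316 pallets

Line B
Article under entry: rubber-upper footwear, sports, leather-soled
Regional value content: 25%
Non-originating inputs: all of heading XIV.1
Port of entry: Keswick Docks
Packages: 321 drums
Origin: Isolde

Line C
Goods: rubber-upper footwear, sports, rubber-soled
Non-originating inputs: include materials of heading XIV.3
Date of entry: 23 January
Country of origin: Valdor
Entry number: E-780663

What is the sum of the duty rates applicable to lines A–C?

77%

Line A: textile-upper → XIV.1; rope-soled → XIV.1.3; ankle boots → XIV.1.3.2. Scheduled 25%. Zerath agreement on XIV.1: RVC < 50%. → 25%.
Line B: rubber-upper → XIV.3; leather-soled → XIV.3.1; sports → XIV.3.1.3. Scheduled 27%. Isolde agreement on XIV.3.1.1: XIV.3.1.3 not covered; Isolde agreement on XIV.3.1.2: XIV.3.1.3 not covered. → 27%.
Line C: rubber-upper → XIV.3; rubber-soled → XIV.3.2; sports → XIV.3.2.2. Scheduled 25%. Valdor agreement on XIV.1.2: XIV.3.2.2 not covered. → 25%.
Sum: 25% + 27% + 25% = 77%.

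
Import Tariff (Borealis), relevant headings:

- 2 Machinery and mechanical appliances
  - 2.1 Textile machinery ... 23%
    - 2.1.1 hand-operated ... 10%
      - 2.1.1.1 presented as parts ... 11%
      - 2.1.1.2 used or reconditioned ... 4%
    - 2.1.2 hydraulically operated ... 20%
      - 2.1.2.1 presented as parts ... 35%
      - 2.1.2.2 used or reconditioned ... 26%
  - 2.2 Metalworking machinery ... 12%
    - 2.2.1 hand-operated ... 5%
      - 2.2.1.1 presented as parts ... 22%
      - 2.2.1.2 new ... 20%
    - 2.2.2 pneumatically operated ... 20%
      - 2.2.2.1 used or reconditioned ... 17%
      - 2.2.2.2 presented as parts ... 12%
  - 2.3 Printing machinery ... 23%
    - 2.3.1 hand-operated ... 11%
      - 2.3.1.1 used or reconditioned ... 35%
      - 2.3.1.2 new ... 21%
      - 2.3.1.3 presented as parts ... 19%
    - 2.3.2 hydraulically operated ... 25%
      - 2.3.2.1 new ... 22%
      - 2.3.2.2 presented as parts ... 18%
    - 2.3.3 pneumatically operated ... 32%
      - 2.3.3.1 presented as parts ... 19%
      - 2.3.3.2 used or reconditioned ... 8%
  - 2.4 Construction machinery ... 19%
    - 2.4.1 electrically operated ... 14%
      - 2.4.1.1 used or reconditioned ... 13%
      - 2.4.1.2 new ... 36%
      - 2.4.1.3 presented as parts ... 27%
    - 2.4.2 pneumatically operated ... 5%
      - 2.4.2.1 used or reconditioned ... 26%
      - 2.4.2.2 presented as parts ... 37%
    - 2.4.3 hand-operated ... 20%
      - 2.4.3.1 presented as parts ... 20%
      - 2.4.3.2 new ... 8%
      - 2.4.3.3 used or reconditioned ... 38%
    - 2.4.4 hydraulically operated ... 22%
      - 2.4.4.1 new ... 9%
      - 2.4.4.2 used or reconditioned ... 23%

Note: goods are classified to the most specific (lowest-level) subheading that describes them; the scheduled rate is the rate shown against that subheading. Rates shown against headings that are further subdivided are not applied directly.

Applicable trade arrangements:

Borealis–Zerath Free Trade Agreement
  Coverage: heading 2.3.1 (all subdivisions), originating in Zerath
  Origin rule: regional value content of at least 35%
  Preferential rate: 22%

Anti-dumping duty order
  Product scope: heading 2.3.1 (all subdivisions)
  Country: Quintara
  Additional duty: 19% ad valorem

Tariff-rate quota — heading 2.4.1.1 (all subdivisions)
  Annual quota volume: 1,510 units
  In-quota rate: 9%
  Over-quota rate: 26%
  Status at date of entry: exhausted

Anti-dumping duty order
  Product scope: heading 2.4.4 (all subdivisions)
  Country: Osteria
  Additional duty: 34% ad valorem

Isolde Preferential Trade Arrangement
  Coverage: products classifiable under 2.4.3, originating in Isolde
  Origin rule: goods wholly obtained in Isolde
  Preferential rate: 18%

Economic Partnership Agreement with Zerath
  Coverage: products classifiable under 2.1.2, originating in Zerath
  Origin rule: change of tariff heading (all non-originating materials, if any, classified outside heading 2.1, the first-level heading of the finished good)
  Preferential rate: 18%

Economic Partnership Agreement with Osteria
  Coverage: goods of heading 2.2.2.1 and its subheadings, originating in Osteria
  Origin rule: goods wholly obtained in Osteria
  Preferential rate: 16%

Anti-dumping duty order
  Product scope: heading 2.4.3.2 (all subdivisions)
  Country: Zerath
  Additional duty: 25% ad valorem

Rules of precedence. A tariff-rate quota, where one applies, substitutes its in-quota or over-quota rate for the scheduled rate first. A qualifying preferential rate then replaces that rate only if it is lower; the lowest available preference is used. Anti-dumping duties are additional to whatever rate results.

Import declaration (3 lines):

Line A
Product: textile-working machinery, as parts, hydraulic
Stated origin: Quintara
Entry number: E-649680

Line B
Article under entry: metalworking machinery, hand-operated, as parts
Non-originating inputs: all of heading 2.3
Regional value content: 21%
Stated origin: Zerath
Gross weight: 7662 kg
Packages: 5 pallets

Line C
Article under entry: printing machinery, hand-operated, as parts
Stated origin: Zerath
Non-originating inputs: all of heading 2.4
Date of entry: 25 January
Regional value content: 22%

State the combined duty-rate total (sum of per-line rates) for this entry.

Line A: textile-working → 2.1; hydraulic → 2.1.2; as parts → 2.1.2.1. Scheduled 35%. No special measure applies. → 35%.
Line B: metalworking → 2.2; hand-operated → 2.2.1; as parts → 2.2.1.1. Scheduled 22%. Zerath agreement on 2.3.1: 2.2.1.1 not covered; Zerath agreement on 2.1.2: 2.2.1.1 not covered. → 22%.
Line C: printing → 2.3; hand-operated → 2.3.1; as parts → 2.3.1.3. Scheduled 19%. Zerath agreement on 2.3.1: RVC < 35%; Zerath agreement on 2.1.2: 2.3.1.3 not covered. → 19%.
Sum: 35% + 22% + 19% = 76%.

76%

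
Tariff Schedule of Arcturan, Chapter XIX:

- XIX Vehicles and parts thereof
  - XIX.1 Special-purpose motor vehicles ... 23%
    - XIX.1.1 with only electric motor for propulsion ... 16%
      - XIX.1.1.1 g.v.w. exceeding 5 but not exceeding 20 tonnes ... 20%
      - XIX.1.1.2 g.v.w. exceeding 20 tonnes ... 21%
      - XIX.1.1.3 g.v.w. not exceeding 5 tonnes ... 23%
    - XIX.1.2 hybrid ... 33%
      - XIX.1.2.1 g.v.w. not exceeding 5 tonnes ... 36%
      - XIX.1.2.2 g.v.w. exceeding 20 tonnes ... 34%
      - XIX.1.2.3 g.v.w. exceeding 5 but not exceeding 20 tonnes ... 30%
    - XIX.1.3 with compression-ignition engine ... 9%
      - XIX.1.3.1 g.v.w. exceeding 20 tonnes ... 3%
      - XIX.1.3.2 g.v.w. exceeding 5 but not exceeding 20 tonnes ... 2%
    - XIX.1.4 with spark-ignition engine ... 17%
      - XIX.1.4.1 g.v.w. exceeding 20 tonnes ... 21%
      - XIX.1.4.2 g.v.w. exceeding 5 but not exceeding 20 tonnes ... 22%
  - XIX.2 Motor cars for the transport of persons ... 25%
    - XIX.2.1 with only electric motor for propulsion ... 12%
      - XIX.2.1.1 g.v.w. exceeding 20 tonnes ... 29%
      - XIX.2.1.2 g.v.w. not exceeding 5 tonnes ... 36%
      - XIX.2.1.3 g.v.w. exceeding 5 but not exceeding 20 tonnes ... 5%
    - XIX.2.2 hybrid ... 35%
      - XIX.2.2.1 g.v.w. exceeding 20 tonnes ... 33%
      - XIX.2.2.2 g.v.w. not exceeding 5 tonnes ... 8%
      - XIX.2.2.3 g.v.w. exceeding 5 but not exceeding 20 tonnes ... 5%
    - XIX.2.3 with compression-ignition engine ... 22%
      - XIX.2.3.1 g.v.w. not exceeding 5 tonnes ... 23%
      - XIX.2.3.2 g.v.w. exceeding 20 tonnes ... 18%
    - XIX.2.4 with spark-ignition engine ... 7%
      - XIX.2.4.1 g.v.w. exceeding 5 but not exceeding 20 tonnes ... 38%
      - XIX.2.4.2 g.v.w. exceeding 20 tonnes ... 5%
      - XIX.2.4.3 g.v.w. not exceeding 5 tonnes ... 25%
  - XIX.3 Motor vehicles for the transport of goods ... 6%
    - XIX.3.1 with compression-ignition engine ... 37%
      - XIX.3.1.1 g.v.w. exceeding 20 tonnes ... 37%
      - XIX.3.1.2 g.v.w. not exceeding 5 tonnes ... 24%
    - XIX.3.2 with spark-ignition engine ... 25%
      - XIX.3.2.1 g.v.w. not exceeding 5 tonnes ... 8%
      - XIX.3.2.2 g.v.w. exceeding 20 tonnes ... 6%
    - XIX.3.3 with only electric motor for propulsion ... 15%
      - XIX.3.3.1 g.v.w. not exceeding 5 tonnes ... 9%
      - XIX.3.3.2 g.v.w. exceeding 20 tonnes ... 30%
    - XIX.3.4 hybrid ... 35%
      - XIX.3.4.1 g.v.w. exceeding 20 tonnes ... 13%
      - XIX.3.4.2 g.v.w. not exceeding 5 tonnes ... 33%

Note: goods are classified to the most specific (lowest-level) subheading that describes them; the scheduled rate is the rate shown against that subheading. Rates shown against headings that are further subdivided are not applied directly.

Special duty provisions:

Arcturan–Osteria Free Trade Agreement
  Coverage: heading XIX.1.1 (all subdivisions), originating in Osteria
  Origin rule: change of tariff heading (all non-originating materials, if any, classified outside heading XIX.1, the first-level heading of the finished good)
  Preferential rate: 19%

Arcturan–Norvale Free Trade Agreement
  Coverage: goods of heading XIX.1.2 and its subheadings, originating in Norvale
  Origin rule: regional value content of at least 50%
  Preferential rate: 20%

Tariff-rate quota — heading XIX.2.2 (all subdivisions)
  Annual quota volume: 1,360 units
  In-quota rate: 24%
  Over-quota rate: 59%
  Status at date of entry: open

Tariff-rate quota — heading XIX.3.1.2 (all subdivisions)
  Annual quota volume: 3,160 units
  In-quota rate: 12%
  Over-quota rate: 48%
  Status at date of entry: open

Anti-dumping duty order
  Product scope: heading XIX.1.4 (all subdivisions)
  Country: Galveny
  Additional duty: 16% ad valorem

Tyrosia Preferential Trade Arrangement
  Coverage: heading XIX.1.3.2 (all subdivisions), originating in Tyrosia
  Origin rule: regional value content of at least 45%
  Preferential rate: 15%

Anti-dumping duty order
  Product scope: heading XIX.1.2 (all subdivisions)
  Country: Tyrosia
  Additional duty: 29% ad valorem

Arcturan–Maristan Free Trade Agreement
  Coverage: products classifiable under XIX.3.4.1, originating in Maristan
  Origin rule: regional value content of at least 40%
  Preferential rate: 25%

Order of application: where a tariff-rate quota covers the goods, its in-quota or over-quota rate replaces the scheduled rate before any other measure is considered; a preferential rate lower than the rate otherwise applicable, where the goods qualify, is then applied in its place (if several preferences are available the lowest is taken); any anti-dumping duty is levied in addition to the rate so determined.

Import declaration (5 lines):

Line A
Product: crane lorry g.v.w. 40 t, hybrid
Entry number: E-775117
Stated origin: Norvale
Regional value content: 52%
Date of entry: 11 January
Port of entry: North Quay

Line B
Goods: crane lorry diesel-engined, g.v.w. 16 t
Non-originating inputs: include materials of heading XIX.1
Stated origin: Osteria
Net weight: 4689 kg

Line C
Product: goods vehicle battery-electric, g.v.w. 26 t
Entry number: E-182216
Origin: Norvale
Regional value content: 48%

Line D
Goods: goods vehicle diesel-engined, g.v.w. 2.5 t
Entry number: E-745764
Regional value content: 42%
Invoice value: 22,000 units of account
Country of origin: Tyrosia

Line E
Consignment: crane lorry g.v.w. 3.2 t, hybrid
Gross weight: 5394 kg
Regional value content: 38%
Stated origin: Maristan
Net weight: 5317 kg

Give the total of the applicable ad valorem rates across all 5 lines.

100%

Line A: crane lorry → XIX.1; hybrid → XIX.1.2; g.v.w. 40 t → XIX.1.2.2. Scheduled 34%. Norvale agreement on XIX.1.2: RVC ≥ 50% → 20% available; preferential 20%. → 20%.
Line B: crane lorry → XIX.1; diesel-engined → XIX.1.3; g.v.w. 16 t → XIX.1.3.2. Scheduled 2%. Osteria agreement on XIX.1.1: XIX.1.3.2 not covered. → 2%.
Line C: goods vehicle → XIX.3; battery-electric → XIX.3.3; g.v.w. 26 t → XIX.3.3.2. Scheduled 30%. Norvale agreement on XIX.1.2: XIX.3.3.2 not covered. → 30%.
Line D: goods vehicle → XIX.3; diesel-engined → XIX.3.1; g.v.w. 2.5 t → XIX.3.1.2. Scheduled 24%. quota on XIX.3.1.2 open → in-quota 12%; Tyrosia agreement on XIX.1.3.2: XIX.3.1.2 not covered. → 12%.
Line E: crane lorry → XIX.1; hybrid → XIX.1.2; g.v.w. 3.2 t → XIX.1.2.1. Scheduled 36%. Maristan agreement on XIX.3.4.1: XIX.1.2.1 not covered. → 36%.
Sum: 20% + 2% + 30% + 12% + 36% = 100%.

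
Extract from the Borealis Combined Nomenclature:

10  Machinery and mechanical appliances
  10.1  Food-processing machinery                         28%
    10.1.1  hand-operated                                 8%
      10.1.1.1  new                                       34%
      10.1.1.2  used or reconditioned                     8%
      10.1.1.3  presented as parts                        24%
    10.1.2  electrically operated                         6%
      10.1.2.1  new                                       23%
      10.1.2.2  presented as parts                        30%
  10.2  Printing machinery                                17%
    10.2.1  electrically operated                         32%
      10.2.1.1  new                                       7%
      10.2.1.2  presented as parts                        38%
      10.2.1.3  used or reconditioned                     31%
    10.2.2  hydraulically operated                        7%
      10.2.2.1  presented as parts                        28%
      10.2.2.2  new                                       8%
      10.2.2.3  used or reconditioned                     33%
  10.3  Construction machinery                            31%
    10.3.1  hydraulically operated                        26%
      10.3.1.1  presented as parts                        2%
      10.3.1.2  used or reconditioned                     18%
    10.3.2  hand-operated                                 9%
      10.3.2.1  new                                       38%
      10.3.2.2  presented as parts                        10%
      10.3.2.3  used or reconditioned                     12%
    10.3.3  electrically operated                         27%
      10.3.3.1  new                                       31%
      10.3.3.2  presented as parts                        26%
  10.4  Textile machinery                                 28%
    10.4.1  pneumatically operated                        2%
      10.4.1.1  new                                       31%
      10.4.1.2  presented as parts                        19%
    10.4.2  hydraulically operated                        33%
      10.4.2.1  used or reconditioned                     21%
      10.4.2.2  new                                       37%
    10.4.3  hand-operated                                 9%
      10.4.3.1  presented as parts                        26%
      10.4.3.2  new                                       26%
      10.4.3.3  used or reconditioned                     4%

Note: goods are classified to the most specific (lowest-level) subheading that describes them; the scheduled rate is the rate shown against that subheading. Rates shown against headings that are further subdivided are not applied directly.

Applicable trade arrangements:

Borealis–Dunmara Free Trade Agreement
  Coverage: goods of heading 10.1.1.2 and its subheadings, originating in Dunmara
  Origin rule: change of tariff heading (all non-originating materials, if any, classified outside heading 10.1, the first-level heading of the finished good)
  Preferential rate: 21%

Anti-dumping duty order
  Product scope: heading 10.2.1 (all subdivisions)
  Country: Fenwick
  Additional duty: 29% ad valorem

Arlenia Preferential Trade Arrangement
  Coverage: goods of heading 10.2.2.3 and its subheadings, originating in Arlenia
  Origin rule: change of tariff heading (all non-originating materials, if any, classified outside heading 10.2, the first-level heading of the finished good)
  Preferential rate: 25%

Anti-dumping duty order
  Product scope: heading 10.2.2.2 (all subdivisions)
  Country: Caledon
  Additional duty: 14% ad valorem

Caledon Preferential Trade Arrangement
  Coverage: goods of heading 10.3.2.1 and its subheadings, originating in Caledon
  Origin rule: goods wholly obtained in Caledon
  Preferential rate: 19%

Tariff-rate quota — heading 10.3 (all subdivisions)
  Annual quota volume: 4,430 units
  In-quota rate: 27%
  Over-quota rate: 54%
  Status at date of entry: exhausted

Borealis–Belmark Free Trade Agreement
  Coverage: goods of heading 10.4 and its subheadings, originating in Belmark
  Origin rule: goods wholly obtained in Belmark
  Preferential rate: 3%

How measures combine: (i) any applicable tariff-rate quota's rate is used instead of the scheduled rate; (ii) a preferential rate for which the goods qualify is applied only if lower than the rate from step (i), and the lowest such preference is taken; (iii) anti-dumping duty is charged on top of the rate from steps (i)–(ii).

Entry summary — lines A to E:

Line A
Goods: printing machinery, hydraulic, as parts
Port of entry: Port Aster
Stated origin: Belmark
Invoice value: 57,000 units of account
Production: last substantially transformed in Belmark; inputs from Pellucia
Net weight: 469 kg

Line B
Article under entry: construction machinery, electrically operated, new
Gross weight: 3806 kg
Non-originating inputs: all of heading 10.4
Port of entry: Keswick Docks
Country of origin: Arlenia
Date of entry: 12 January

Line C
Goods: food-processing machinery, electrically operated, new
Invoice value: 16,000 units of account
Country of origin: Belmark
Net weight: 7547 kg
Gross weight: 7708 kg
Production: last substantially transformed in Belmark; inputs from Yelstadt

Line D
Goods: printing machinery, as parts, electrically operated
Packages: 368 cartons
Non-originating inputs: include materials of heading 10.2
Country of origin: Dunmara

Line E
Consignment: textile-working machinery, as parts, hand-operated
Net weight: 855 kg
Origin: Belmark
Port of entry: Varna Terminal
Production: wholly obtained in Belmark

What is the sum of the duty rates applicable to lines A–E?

146%

Line A: printing → 10.2; hydraulic → 10.2.2; as parts → 10.2.2.1. Scheduled 28%. Belmark agreement on 10.4: 10.2.2.1 not covered. → 28%.
Line B: construction → 10.3; electrically operated → 10.3.3; new → 10.3.3.1. Scheduled 31%. quota on 10.3 exhausted → over-quota 54%; Arlenia agreement on 10.2.2.3: 10.3.3.1 not covered. → 54%.
Line C: food-processing → 10.1; electrically operated → 10.1.2; new → 10.1.2.1. Scheduled 23%. Belmark agreement on 10.4: 10.1.2.1 not covered. → 23%.
Line D: printing → 10.2; electrically operated → 10.2.1; as parts → 10.2.1.2. Scheduled 38%. Dunmara agreement on 10.1.1.2: 10.2.1.2 not covered. → 38%.
Line E: textile-working → 10.4; hand-operated → 10.4.3; as parts → 10.4.3.1. Scheduled 26%. Belmark agreement on 10.4: wholly obtained → 3% available; preferential 3%. → 3%.
Sum: 28% + 54% + 23% + 38% + 3% = 146%.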